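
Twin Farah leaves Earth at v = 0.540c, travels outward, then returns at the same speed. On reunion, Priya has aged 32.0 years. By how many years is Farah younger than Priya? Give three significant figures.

γ = 1/√(1 − 0.540²) = 1/√0.7084 = 1.188
Farah's elapsed proper time: τ = 32.0/1.188 = 26.93 years.
Age gap = Δt − τ = 32.0 − 26.93 years.

Δt − τ = 5.07 years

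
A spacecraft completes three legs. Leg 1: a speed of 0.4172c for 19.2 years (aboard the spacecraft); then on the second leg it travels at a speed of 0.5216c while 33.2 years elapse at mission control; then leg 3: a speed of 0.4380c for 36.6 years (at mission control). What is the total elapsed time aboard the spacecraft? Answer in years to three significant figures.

Leg 1: 19.2 years is already measured aboard the spacecraft.
Leg 2: γ = 1/√(1 − 0.5216²) = 1/√0.7279 = 1.172; τ_2 = 33.2/1.172 = 28.33 years.
Leg 3: γ = 1/√(1 − 0.4380²) = 1/√0.8082 = 1.112; τ_3 = 36.6/1.112 = 32.90 years.
Total: 19.20 + 28.33 + 32.90 years.

τ = 80.4 years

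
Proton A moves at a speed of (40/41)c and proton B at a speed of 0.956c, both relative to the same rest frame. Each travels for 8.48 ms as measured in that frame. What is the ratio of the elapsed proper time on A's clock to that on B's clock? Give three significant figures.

τ_A/τ_B = 0.748

A: γ = 1/√(1 − (40/41)²) = 41/9 ≈ 4.556. B: γ = 1/√(1 − 0.956²) = 1/√0.08606 = 3.409.
τ_A/τ_B = γ_B/γ_A = 3.409/4.556 = 0.7483, so τ_A/τ_B = 0.7483.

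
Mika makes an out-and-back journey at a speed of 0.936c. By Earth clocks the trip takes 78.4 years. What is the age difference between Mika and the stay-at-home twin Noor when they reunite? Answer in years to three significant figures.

γ = 1/√(1 − 0.936²) = 1/√0.1239 = 2.841
Mika's elapsed proper time: τ = 78.4/2.841 = 27.60 years.
Age gap = Δt − τ = 78.4 − 27.60 years.

Δt − τ = 50.8 years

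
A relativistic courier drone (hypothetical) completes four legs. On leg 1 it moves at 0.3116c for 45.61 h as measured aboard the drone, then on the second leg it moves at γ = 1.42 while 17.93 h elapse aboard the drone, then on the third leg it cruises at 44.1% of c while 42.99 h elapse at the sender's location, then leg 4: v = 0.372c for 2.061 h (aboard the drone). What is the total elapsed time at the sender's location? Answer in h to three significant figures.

Δt = 119 h

Leg 1: γ = 1/√(1 − 0.3116²) = 1/√0.9029 = 1.052; Δt_1 = 1.052 × 45.61 = 48.00 h.
Leg 2: γ = 1.42; Δt_2 = 1.420 × 17.93 = 25.46 h.
Leg 3: 42.99 h is already measured at the sender's location.
Leg 4: γ = 1/√(1 − 0.372²) = 1/√0.8616 = 1.077; Δt_4 = 1.077 × 2.061 = 2.220 h.
Total: 48.00 + 25.46 + 42.99 + 2.220 h.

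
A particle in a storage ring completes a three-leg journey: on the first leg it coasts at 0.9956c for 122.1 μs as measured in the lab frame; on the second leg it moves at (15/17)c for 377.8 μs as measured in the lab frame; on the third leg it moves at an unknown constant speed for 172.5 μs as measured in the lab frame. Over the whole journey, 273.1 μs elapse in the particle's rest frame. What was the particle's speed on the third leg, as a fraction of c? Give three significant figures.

β = 0.874

Leg 1: γ = 1/√(1 − 0.9956²) = 1/√0.008781 = 10.67; τ_1 = 122.1/10.67 = 11.44 μs.
Leg 2: γ = 1/√(1 − (15/17)²) = 17/8 = 2.125; τ_2 = 377.8/2.125 = 177.8 μs.
Leg 3: speed unknown; τ_3 = 172.5/γ_3.
Total proper time: 11.44 + 177.8 + τ_3 = 273.1, so τ_3 = 273.1 − 189.2 = 83.87 μs.
γ_3 = 172.5/83.87 = 2.057; β = √(1 − 1/γ²) = √0.7636.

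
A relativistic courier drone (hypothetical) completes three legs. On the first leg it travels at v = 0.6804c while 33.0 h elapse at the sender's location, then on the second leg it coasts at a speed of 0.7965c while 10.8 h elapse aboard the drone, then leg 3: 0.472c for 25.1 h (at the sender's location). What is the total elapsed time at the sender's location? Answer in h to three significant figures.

Leg 1: 33.0 h is already measured at the sender's location.
Leg 2: γ = 1/√(1 − 0.7965²) = 1/√0.3656 = 1.654; Δt_2 = 1.654 × 10.8 = 17.86 h.
Leg 3: 25.1 h is already measured at the sender's location.
Total: 33.00 + 17.86 + 25.10 h.

Δt = 76.0 h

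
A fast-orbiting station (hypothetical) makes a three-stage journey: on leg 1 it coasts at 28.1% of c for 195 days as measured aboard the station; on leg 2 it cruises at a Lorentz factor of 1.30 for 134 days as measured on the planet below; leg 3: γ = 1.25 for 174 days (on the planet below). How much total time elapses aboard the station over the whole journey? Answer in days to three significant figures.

τ = 437 days

Leg 1: 195 days is already measured aboard the station.
Leg 2: γ = 1.30; τ_2 = 134/1.300 = 103.1 days.
Leg 3: γ = 1.25; τ_3 = 174/1.250 = 139.2 days.
Total: 195.0 + 103.1 + 139.2 days.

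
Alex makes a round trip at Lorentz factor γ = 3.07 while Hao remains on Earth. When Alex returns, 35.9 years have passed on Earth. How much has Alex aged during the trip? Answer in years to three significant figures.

τ = 11.7 years

γ = 3.07
Alex's clock measures proper time along the trip: τ = Δt/γ = 35.9/3.070 years.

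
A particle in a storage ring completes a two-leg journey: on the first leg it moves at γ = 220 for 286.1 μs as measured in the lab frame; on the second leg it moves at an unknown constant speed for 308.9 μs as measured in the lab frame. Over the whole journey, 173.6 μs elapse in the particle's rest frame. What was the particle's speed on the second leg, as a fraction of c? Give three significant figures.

β = 0.830

Leg 1: γ = 220; τ_1 = 286.1/220.0 = 1.300 μs.
Leg 2: speed unknown; τ_2 = 308.9/γ_2.
Total proper time: 1.300 + τ_2 = 173.6, so τ_2 = 173.6 − 1.300 = 172.3 μs.
γ_2 = 308.9/172.3 = 1.793; β = √(1 − 1/γ²) = √0.6889.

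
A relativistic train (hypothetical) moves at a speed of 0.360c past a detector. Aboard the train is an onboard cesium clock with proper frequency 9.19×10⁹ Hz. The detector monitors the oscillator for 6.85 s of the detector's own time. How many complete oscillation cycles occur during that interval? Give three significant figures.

N = 5.87×10¹⁰

γ = 1/√(1 − 0.360²) = 1/√0.8704 = 1.072
During 6.85 s of lab time, the oscillator's proper time advances by τ = Δt/γ = 6.85/1.072 = 6.391 s = 6.391×10⁰ s.
N = f × τ = 9.19×10⁹ × 6.391×10⁰ = 5.873×10¹⁰.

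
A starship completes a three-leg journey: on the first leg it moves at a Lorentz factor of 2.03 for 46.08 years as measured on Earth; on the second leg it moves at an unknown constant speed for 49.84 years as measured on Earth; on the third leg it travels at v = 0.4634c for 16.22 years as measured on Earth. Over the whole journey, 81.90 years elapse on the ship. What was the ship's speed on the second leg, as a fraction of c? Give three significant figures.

Leg 1: γ = 2.03; τ_1 = 46.08/2.030 = 22.70 years.
Leg 2: speed unknown; τ_2 = 49.84/γ_2.
Leg 3: γ = 1/√(1 − 0.4634²) = 1/√0.7853 = 1.128; τ_3 = 16.22/1.128 = 14.37 years.
Total proper time: 22.70 + τ_2 + 14.37 = 81.90, so τ_2 = 81.90 − 37.07 = 44.83 years.
γ_2 = 49.84/44.83 = 1.112; β = √(1 − 1/γ²) = √0.1910.

β = 0.437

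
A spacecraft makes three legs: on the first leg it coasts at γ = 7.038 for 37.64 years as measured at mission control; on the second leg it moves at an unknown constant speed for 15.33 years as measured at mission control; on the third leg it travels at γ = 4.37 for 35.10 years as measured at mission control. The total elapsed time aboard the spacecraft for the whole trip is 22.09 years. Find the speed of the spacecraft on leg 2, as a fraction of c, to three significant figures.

Leg 1: γ = 7.038; τ_1 = 37.64/7.038 = 5.348 years.
Leg 2: speed unknown; τ_2 = 15.33/γ_2.
Leg 3: γ = 4.37; τ_3 = 35.10/4.370 = 8.032 years.
Total proper time: 5.348 + τ_2 + 8.032 = 22.09, so τ_2 = 22.09 − 13.38 = 8.710 years.
γ_2 = 15.33/8.710 = 1.760; β = √(1 − 1/γ²) = √0.6772.

β = 0.823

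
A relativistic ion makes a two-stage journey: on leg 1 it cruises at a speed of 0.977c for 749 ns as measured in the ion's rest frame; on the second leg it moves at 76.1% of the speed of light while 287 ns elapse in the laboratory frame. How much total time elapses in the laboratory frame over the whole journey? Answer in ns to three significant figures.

Leg 1: γ = 1/√(1 − 0.977²) = 1/√0.04547 = 4.690; Δt_1 = 4.690 × 749 = 3512 ns.
Leg 2: 287 ns is already measured in the laboratory frame.
Total: 3512 + 287.0 ns.

Δt = 3800 ns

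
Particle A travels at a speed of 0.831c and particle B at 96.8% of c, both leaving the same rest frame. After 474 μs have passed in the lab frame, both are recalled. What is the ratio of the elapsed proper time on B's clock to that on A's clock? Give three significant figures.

τ_B/τ_A = 0.451

A: γ = 1/√(1 − 0.831²) = 1/√0.3094 = 1.798. B: β = 0.968; γ = 1/√(1 − 0.968²) = 1/√0.06298 = 3.985.
τ_A/τ_B = γ_B/γ_A = 3.985/1.798 = 2.217, so τ_B/τ_A = 0.4511.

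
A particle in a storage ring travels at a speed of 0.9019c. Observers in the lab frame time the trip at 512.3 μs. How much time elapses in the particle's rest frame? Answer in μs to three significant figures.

τ = 221 μs

γ = 1/√(1 − 0.9019²) = 1/√0.1866 = 2.315
The interval measured in the lab frame is the dilated one; the clock in the particle's rest frame measures the proper time τ = Δt/γ = 512.3/2.315 μs.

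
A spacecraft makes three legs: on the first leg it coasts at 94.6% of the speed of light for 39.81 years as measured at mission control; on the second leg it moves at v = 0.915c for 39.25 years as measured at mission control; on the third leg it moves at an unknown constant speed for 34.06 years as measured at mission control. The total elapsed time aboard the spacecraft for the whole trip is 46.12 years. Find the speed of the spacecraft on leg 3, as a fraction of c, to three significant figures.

Leg 1: β = 0.946; γ = 1/√(1 − 0.946²) = 1/√0.1051 = 3.085; τ_1 = 39.81/3.085 = 12.91 years.
Leg 2: γ = 1/√(1 − 0.915²) = 1/√0.1628 = 2.479; τ_2 = 39.25/2.479 = 15.84 years.
Leg 3: speed unknown; τ_3 = 34.06/γ_3.
Total proper time: 12.91 + 15.84 + τ_3 = 46.12, so τ_3 = 46.12 − 28.74 = 17.38 years.
γ_3 = 34.06/17.38 = 1.960; β = √(1 − 1/γ²) = √0.7396.

β = 0.860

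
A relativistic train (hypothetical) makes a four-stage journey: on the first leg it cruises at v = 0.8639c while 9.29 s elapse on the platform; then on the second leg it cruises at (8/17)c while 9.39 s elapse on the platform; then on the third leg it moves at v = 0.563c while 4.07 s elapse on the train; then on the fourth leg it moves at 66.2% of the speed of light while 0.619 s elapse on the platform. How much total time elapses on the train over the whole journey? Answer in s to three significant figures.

Leg 1: γ = 1/√(1 − 0.8639²) = 1/√0.2537 = 1.985; τ_1 = 9.29/1.985 = 4.679 s.
Leg 2: γ = 1/√(1 − (8/17)²) = 17/15 ≈ 1.133; τ_2 = 9.39/1.133 = 8.285 s.
Leg 3: 4.07 s is already measured on the train.
Leg 4: β = 0.662; γ = 1/√(1 − 0.662²) = 1/√0.5618 = 1.334; τ_4 = 0.619/1.334 = 0.4639 s.
Total: 4.679 + 8.285 + 4.070 + 0.4639 s.

τ = 17.5 s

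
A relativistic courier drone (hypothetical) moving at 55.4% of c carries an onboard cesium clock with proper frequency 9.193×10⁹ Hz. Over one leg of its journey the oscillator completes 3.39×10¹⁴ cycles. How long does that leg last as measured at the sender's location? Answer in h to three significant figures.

β = 0.554; γ = 1/√(1 − 0.554²) = 1/√0.6931 = 1.201
Proper time for N cycles: τ = N/f = 3.39×10¹⁴/(9.193×10⁹) = 3.688×10⁴ s = 10.24 h.
Lab-frame duration Δt = γτ = 1.201 × 10.24 = 12.30 h.

Δt = 12.3 h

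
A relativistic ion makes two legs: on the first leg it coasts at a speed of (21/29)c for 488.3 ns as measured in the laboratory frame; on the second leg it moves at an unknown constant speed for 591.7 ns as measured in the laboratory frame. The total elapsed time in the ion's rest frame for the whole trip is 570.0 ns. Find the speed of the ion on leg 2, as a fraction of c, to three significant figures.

Leg 1: γ = 1/√(1 − (21/29)²) = 29/20 = 1.450; τ_1 = 488.3/1.450 = 336.8 ns.
Leg 2: speed unknown; τ_2 = 591.7/γ_2.
Total proper time: 336.8 + τ_2 = 570.0, so τ_2 = 570.0 − 336.8 = 233.2 ns.
γ_2 = 591.7/233.2 = 2.537; β = √(1 − 1/γ²) = √0.8446.

β = 0.919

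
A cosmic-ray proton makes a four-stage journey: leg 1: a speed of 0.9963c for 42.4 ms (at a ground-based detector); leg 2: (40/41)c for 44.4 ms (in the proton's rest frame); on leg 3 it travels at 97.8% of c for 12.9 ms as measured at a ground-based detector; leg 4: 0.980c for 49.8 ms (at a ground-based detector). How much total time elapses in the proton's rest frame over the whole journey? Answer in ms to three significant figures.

Leg 1: γ = 1/√(1 − 0.9963²) = 1/√0.007386 = 11.64; τ_1 = 42.4/11.64 = 3.644 ms.
Leg 2: 44.4 ms is already measured in the proton's rest frame.
Leg 3: β = 0.978; γ = 1/√(1 − 0.978²) = 1/√0.04352 = 4.794; τ_3 = 12.9/4.794 = 2.691 ms.
Leg 4: γ = 1/√(1 − 0.980²) = 1/√0.03960 = 5.025; τ_4 = 49.8/5.025 = 9.910 ms.
Total: 3.644 + 44.40 + 2.691 + 9.910 ms.

τ = 60.6 ms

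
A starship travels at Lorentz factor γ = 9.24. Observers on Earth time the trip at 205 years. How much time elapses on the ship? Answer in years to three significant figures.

τ = 22.2 years

γ = 9.24
The interval measured on Earth is the dilated one; the clock on the ship measures the proper time τ = Δt/γ = 205/9.240 years.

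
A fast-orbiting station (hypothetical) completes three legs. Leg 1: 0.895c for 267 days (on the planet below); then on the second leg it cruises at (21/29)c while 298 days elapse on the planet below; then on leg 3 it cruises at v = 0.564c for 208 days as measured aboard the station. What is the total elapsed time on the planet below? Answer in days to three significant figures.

Leg 1: 267 days is already measured on the planet below.
Leg 2: 298 days is already measured on the planet below.
Leg 3: γ = 1/√(1 − 0.564²) = 1/√0.6819 = 1.211; Δt_3 = 1.211 × 208 = 251.9 days.
Total: 267.0 + 298.0 + 251.9 days.

Δt = 817 days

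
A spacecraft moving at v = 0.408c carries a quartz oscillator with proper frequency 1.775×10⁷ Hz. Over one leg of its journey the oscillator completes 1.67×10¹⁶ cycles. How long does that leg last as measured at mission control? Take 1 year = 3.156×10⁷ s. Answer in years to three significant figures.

γ = 1/√(1 − 0.408²) = 1/√0.8335 = 1.095
Proper time for N cycles: τ = N/f = 1.67×10¹⁶/(1.775×10⁷) = 9.408×10⁸ s = 29.81 years.
Lab-frame duration Δt = γτ = 1.095 × 29.81 = 32.65 years.

Δt = 32.7 years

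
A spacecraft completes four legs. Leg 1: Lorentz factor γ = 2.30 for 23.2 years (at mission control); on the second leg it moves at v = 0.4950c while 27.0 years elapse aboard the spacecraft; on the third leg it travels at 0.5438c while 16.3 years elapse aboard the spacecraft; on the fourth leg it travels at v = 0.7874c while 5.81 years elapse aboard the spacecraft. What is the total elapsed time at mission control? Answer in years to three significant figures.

Leg 1: 23.2 years is already measured at mission control.
Leg 2: γ = 1/√(1 − 0.4950²) = 1/√0.7550 = 1.151; Δt_2 = 1.151 × 27.0 = 31.07 years.
Leg 3: γ = 1/√(1 − 0.5438²) = 1/√0.7043 = 1.192; Δt_3 = 1.192 × 16.3 = 19.42 years.
Leg 4: γ = 1/√(1 − 0.7874²) = 1/√0.3800 = 1.622; Δt_4 = 1.622 × 5.81 = 9.425 years.
Total: 23.20 + 31.07 + 19.42 + 9.425 years.

Δt = 83.1 years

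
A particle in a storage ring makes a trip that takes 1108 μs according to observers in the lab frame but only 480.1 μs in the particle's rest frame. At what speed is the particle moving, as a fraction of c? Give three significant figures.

β = 0.901

The proper time is measured in the particle's rest frame (both events occur at the particle's location); Δt is measured in the lab frame. γ = Δt/τ = 1108/480.1 = 2.308.
β = √(1 − 1/γ²) = √(1 − 0.1878) = √0.8122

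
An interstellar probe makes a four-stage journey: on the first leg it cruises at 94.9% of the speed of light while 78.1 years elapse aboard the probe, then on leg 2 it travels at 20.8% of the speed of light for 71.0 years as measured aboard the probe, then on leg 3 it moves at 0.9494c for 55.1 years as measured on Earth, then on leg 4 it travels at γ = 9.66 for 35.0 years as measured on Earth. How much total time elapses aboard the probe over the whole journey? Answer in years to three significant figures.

Leg 1: 78.1 years is already measured aboard the probe.
Leg 2: 71.0 years is already measured aboard the probe.
Leg 3: γ = 1/√(1 − 0.9494²) = 1/√0.09864 = 3.184; τ_3 = 55.1/3.184 = 17.31 years.
Leg 4: γ = 9.66; τ_4 = 35.0/9.660 = 3.623 years.
Total: 78.10 + 71.00 + 17.31 + 3.623 years.

τ = 170 years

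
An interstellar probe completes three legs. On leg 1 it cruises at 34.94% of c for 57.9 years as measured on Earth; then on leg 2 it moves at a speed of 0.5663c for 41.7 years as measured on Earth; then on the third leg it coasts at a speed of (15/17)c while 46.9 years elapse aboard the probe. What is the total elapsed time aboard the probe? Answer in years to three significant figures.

Leg 1: β = 0.3494; γ = 1/√(1 − 0.3494²) = 1/√0.8779 = 1.067; τ_1 = 57.9/1.067 = 54.25 years.
Leg 2: γ = 1/√(1 − 0.5663²) = 1/√0.6793 = 1.213; τ_2 = 41.7/1.213 = 34.37 years.
Leg 3: 46.9 years is already measured aboard the probe.
Total: 54.25 + 34.37 + 46.90 years.

τ = 136 years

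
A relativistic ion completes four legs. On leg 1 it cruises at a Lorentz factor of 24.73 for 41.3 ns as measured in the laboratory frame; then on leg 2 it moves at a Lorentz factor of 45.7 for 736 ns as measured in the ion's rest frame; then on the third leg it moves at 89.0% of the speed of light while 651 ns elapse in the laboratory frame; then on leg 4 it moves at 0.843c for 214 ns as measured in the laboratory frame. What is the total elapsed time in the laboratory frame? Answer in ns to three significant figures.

Leg 1: 41.3 ns is already measured in the laboratory frame.
Leg 2: γ = 45.7; Δt_2 = 45.70 × 736 = 3.364×10⁴ ns.
Leg 3: 651 ns is already measured in the laboratory frame.
Leg 4: 214 ns is already measured in the laboratory frame.
Total: 41.30 + 3.364×10⁴ + 651.0 + 214.0 ns.

Δt = 3.45×10⁴ ns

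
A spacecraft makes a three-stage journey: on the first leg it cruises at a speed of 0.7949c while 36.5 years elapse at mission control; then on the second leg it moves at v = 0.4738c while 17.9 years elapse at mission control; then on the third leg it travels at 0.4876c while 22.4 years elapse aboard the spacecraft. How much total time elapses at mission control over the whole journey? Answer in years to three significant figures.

Leg 1: 36.5 years is already measured at mission control.
Leg 2: 17.9 years is already measured at mission control.
Leg 3: γ = 1/√(1 − 0.4876²) = 1/√0.7622 = 1.145; Δt_3 = 1.145 × 22.4 = 25.66 years.
Total: 36.50 + 17.90 + 25.66 years.

Δt = 80.1 years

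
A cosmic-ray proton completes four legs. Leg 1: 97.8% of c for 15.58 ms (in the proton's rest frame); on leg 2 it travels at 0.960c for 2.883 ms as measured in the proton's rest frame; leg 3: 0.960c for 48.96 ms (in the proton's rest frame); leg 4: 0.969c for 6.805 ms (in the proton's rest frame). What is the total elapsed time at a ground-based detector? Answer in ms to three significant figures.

Leg 1: β = 0.978; γ = 1/√(1 − 0.978²) = 1/√0.04352 = 4.794; Δt_1 = 4.794 × 15.58 = 74.69 ms.
Leg 2: γ = 1/√(1 − 0.960²) = 25/7 ≈ 3.571; Δt_2 = 3.571 × 2.883 = 10.30 ms.
Leg 3: γ = 1/√(1 − 0.960²) = 25/7 ≈ 3.571; Δt_3 = 3.571 × 48.96 = 174.9 ms.
Leg 4: γ = 1/√(1 − 0.969²) = 1/√0.06104 = 4.048; Δt_4 = 4.048 × 6.805 = 27.54 ms.
Total: 74.69 + 10.30 + 174.9 + 27.54 ms.

Δt = 287 ms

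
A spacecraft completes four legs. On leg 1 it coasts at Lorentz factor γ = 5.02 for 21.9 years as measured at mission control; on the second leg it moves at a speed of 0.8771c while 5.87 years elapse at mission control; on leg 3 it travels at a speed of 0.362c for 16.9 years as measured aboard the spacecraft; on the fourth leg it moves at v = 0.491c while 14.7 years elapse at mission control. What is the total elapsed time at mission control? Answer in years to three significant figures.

Δt = 60.6 years

Leg 1: 21.9 years is already measured at mission control.
Leg 2: 5.87 years is already measured at mission control.
Leg 3: γ = 1/√(1 − 0.362²) = 1/√0.8690 = 1.073; Δt_3 = 1.073 × 16.9 = 18.13 years.
Leg 4: 14.7 years is already measured at mission control.
Total: 21.90 + 5.870 + 18.13 + 14.70 years.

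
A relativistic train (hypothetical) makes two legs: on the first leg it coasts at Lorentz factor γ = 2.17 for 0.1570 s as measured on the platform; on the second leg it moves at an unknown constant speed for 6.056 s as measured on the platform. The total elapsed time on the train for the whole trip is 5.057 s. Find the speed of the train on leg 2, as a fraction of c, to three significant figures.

Leg 1: γ = 2.17; τ_1 = 0.1570/2.170 = 0.07235 s.
Leg 2: speed unknown; τ_2 = 6.056/γ_2.
Total proper time: 0.07235 + τ_2 = 5.057, so τ_2 = 5.057 − 0.07235 = 4.985 s.
γ_2 = 6.056/4.985 = 1.215; β = √(1 − 1/γ²) = √0.3225.

β = 0.568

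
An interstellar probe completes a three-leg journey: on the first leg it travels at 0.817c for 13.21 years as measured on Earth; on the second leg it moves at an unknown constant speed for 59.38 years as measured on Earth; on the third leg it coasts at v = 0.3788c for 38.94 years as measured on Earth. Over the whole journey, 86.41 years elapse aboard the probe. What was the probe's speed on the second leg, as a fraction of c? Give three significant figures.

Leg 1: γ = 1/√(1 − 0.817²) = 1/√0.3325 = 1.734; τ_1 = 13.21/1.734 = 7.617 years.
Leg 2: speed unknown; τ_2 = 59.38/γ_2.
Leg 3: γ = 1/√(1 − 0.3788²) = 1/√0.8565 = 1.081; τ_3 = 38.94/1.081 = 36.04 years.
Total proper time: 7.617 + τ_2 + 36.04 = 86.41, so τ_2 = 86.41 − 43.66 = 42.75 years.
γ_2 = 59.38/42.75 = 1.389; β = √(1 − 1/γ²) = √0.4816.

β = 0.694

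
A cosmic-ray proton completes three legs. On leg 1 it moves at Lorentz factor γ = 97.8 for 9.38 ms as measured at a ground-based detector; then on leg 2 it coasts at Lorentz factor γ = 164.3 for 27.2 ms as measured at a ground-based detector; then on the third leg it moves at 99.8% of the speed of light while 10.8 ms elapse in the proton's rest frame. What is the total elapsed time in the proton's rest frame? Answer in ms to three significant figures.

Leg 1: γ = 97.8; τ_1 = 9.38/97.80 = 0.09591 ms.
Leg 2: γ = 164.3; τ_2 = 27.2/164.3 = 0.1656 ms.
Leg 3: 10.8 ms is already measured in the proton's rest frame.
Total: 0.09591 + 0.1656 + 10.80 ms.

τ = 11.1 ms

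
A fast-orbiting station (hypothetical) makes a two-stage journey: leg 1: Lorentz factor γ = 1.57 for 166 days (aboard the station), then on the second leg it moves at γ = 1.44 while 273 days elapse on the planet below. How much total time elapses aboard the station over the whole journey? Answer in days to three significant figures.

Leg 1: 166 days is already measured aboard the station.
Leg 2: γ = 1.44; τ_2 = 273/1.440 = 189.6 days.
Total: 166.0 + 189.6 days.

τ = 356 days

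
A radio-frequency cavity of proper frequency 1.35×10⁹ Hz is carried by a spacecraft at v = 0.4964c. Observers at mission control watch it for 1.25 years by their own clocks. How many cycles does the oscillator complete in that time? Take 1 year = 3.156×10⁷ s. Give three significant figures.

γ = 1/√(1 − 0.4964²) = 1/√0.7536 = 1.152
During 1.25 years of lab time, the oscillator's proper time advances by τ = Δt/γ = 1.25/1.152 = 1.085 years = 3.425×10⁷ s.
N = f × τ = 1.35×10⁹ × 3.425×10⁷ = 4.623×10¹⁶.

N = 4.62×10¹⁶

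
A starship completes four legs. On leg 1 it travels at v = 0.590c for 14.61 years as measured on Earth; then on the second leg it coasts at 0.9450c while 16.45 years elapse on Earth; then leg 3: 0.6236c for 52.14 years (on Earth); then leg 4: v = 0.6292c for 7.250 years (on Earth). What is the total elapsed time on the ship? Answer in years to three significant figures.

Leg 1: γ = 1/√(1 − 0.590²) = 1/√0.6519 = 1.239; τ_1 = 14.61/1.239 = 11.80 years.
Leg 2: γ = 1/√(1 − 0.9450²) = 1/√0.1070 = 3.057; τ_2 = 16.45/3.057 = 5.380 years.
Leg 3: γ = 1/√(1 − 0.6236²) = 1/√0.6111 = 1.279; τ_3 = 52.14/1.279 = 40.76 years.
Leg 4: γ = 1/√(1 − 0.6292²) = 1/√0.6041 = 1.287; τ_4 = 7.250/1.287 = 5.635 years.
Total: 11.80 + 5.380 + 40.76 + 5.635 years.

τ = 63.6 years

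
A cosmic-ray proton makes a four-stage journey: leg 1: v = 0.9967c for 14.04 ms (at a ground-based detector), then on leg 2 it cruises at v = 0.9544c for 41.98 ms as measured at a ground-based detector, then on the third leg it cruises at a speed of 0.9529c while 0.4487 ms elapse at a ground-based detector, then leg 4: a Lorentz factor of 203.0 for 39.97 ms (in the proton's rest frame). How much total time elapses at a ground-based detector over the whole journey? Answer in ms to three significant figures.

Δt = 8170 ms

Leg 1: 14.04 ms is already measured at a ground-based detector.
Leg 2: 41.98 ms is already measured at a ground-based detector.
Leg 3: 0.4487 ms is already measured at a ground-based detector.
Leg 4: γ = 203.0; Δt_4 = 203.0 × 39.97 = 8114 ms.
Total: 14.04 + 41.98 + 0.4487 + 8114 ms.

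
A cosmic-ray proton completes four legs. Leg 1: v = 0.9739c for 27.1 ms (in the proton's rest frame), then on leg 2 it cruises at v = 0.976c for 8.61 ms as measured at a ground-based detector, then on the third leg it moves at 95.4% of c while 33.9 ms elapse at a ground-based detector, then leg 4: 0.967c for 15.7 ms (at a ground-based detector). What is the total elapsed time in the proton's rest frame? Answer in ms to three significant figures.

Leg 1: 27.1 ms is already measured in the proton's rest frame.
Leg 2: γ = 1/√(1 − 0.976²) = 1/√0.04742 = 4.592; τ_2 = 8.61/4.592 = 1.875 ms.
Leg 3: β = 0.954; γ = 1/√(1 − 0.954²) = 1/√0.08988 = 3.335; τ_3 = 33.9/3.335 = 10.16 ms.
Leg 4: γ = 1/√(1 − 0.967²) = 1/√0.06491 = 3.925; τ_4 = 15.7/3.925 = 4.000 ms.
Total: 27.10 + 1.875 + 10.16 + 4.000 ms.

τ = 43.1 ms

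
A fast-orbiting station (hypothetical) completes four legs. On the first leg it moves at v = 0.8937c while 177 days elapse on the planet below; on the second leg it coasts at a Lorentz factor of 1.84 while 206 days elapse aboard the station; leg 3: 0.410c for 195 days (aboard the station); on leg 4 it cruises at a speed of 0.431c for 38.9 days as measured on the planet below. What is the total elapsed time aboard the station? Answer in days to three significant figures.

Leg 1: γ = 1/√(1 − 0.8937²) = 1/√0.2013 = 2.229; τ_1 = 177/2.229 = 79.41 days.
Leg 2: 206 days is already measured aboard the station.
Leg 3: 195 days is already measured aboard the station.
Leg 4: γ = 1/√(1 − 0.431²) = 1/√0.8142 = 1.108; τ_4 = 38.9/1.108 = 35.10 days.
Total: 79.41 + 206.0 + 195.0 + 35.10 days.

τ = 516 days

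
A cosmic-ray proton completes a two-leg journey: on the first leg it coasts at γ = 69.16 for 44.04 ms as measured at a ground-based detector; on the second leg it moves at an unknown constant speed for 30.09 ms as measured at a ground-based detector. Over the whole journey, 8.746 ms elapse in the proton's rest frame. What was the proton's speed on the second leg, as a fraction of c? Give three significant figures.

Leg 1: γ = 69.16; τ_1 = 44.04/69.16 = 0.6368 ms.
Leg 2: speed unknown; τ_2 = 30.09/γ_2.
Total proper time: 0.6368 + τ_2 = 8.746, so τ_2 = 8.746 − 0.6368 = 8.109 ms.
γ_2 = 30.09/8.109 = 3.711; β = √(1 − 1/γ²) = √0.9274.

β = 0.963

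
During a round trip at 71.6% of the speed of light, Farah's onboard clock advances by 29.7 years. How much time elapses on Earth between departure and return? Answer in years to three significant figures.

β = 0.716; γ = 1/√(1 − 0.716²) = 1/√0.4873 = 1.432
Earth-frame duration is the dilated interval: Δt = γτ = 1.432 × 29.7 years.

Δt = 42.5 years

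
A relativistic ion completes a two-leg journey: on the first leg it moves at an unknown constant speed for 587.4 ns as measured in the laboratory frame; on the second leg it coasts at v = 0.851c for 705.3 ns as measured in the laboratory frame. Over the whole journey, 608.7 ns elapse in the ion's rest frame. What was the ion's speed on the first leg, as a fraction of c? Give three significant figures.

Leg 1: speed unknown; τ_1 = 587.4/γ_1.
Leg 2: γ = 1/√(1 − 0.851²) = 1/√0.2758 = 1.904; τ_2 = 705.3/1.904 = 370.4 ns.
Total proper time: τ_1 + 370.4 = 608.7, so τ_1 = 608.7 − 370.4 = 238.3 ns.
γ_1 = 587.4/238.3 = 2.465; β = √(1 − 1/γ²) = √0.8354.

β = 0.914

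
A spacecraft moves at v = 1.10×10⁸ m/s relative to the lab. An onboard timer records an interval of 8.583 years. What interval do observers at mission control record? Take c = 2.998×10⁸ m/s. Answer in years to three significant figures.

Δt = 9.23 years

β = 1.10×10⁸/2.998×10⁸ = 0.3669; γ = 1/√(1 − 0.3669²) = 1.075
The interval measured aboard the spacecraft is the proper time (both events occur at the same place in that frame); the lab-frame interval is Δt = γτ = 1.075 × 8.583 years.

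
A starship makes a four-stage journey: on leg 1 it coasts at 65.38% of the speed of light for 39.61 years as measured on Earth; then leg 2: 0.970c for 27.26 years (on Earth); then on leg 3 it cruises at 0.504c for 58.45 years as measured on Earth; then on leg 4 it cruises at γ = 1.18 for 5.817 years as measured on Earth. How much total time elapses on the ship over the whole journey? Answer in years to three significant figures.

Leg 1: β = 0.6538; γ = 1/√(1 − 0.6538²) = 1/√0.5725 = 1.322; τ_1 = 39.61/1.322 = 29.97 years.
Leg 2: γ = 1/√(1 − 0.970²) = 1/√0.05910 = 4.113; τ_2 = 27.26/4.113 = 6.627 years.
Leg 3: γ = 1/√(1 − 0.504²) = 1/√0.7460 = 1.158; τ_3 = 58.45/1.158 = 50.48 years.
Leg 4: γ = 1.18; τ_4 = 5.817/1.180 = 4.930 years.
Total: 29.97 + 6.627 + 50.48 + 4.930 years.

τ = 92.0 years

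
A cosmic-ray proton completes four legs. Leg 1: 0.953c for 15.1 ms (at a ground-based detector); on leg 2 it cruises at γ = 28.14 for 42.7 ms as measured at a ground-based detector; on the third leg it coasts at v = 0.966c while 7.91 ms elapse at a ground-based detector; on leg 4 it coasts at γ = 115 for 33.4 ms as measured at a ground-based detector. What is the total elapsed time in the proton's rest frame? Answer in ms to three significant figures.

τ = 8.43 ms

Leg 1: γ = 1/√(1 − 0.953²) = 1/√0.09179 = 3.301; τ_1 = 15.1/3.301 = 4.575 ms.
Leg 2: γ = 28.14; τ_2 = 42.7/28.14 = 1.517 ms.
Leg 3: γ = 1/√(1 − 0.966²) = 1/√0.06684 = 3.868; τ_3 = 7.91/3.868 = 2.045 ms.
Leg 4: γ = 115; τ_4 = 33.4/115.0 = 0.2904 ms.
Total: 4.575 + 1.517 + 2.045 + 0.2904 ms.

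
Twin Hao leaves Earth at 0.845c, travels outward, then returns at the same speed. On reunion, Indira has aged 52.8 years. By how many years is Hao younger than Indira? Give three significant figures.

Δt − τ = 24.6 years

γ = 1/√(1 − 0.845²) = 1/√0.2860 = 1.870
Hao's elapsed proper time: τ = 52.8/1.870 = 28.24 years.
Age gap = Δt − τ = 52.8 − 28.24 years.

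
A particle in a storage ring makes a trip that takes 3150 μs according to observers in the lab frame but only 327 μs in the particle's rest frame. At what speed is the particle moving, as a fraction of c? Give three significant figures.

v = 0.995c

The proper time is measured in the particle's rest frame (both events occur at the particle's location); Δt is measured in the lab frame. γ = Δt/τ = 3150/327 = 9.633.
β = √(1 − 1/γ²) = √(1 − 0.01078) = √0.9892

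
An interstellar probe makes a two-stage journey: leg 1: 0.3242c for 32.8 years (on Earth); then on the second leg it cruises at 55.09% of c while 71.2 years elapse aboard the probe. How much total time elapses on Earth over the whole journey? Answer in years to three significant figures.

Leg 1: 32.8 years is already measured on Earth.
Leg 2: β = 0.5509; γ = 1/√(1 − 0.5509²) = 1/√0.6965 = 1.198; Δt_2 = 1.198 × 71.2 = 85.31 years.
Total: 32.80 + 85.31 years.

Δt = 118 years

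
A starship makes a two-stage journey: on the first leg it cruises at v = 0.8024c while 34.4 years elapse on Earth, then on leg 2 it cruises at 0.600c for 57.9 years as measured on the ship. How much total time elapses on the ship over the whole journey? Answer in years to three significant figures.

τ = 78.4 years

Leg 1: γ = 1/√(1 − 0.8024²) = 1/√0.3562 = 1.676; τ_1 = 34.4/1.676 = 20.53 years.
Leg 2: 57.9 years is already measured on the ship.
Total: 20.53 + 57.90 years.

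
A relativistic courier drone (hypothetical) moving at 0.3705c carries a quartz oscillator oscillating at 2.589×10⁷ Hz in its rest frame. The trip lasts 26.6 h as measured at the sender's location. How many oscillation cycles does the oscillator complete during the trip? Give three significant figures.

N = 2.30×10¹²

γ = 1/√(1 − 0.3705²) = 1/√0.8627 = 1.077
The oscillator's own cycle count is N = f × τ where τ is the proper time aboard the drone. τ = Δt/γ = 26.6/1.077 = 24.71 h = 8.894×10⁴ s.
N = 2.589×10⁷ × 8.894×10⁴ = 2.303×10¹².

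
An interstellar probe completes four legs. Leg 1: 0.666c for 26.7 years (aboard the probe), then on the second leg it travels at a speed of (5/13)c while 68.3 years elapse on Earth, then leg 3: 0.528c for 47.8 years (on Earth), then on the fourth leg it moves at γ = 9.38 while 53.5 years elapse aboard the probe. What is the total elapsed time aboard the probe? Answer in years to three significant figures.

Leg 1: 26.7 years is already measured aboard the probe.
Leg 2: γ = 1/√(1 − (5/13)²) = 13/12 ≈ 1.083; τ_2 = 68.3/1.083 = 63.05 years.
Leg 3: γ = 1/√(1 − 0.528²) = 1/√0.7212 = 1.178; τ_3 = 47.8/1.178 = 40.59 years.
Leg 4: 53.5 years is already measured aboard the probe.
Total: 26.70 + 63.05 + 40.59 + 53.50 years.

τ = 184 years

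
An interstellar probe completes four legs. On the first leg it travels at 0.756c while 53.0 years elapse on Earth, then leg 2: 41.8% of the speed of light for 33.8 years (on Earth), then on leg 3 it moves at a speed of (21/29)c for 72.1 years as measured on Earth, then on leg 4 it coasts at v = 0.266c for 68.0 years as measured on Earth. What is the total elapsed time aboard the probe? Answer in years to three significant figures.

Leg 1: γ = 1/√(1 − 0.756²) = 1/√0.4285 = 1.528; τ_1 = 53.0/1.528 = 34.69 years.
Leg 2: β = 0.418; γ = 1/√(1 − 0.418²) = 1/√0.8253 = 1.101; τ_2 = 33.8/1.101 = 30.71 years.
Leg 3: γ = 1/√(1 − (21/29)²) = 29/20 = 1.450; τ_3 = 72.1/1.450 = 49.72 years.
Leg 4: γ = 1/√(1 − 0.266²) = 1/√0.9292 = 1.037; τ_4 = 68.0/1.037 = 65.55 years.
Total: 34.69 + 30.71 + 49.72 + 65.55 years.

τ = 181 years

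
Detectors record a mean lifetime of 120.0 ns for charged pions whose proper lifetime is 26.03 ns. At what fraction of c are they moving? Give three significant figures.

β = 0.976

γ = Δt/τ₀ = 120.0/26.03 = 4.610
β = √(1 − 1/γ²) = √(1 − 0.04705) = √0.9529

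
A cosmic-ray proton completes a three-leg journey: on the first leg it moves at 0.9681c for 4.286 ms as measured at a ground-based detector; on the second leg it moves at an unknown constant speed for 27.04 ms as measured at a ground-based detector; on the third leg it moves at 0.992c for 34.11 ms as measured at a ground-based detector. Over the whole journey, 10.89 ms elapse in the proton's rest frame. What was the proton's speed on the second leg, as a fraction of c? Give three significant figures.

β = 0.979

Leg 1: γ = 1/√(1 − 0.9681²) = 1/√0.06278 = 3.991; τ_1 = 4.286/3.991 = 1.074 ms.
Leg 2: speed unknown; τ_2 = 27.04/γ_2.
Leg 3: γ = 1/√(1 − 0.992²) = 1/√0.01594 = 7.922; τ_3 = 34.11/7.922 = 4.306 ms.
Total proper time: 1.074 + τ_2 + 4.306 = 10.89, so τ_2 = 10.89 − 5.380 = 5.510 ms.
γ_2 = 27.04/5.510 = 4.907; β = √(1 − 1/γ²) = √0.9585.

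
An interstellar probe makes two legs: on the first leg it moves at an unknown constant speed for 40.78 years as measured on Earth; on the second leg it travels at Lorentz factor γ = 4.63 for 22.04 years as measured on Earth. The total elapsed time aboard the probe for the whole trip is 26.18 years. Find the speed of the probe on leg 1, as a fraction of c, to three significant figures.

β = 0.851

Leg 1: speed unknown; τ_1 = 40.78/γ_1.
Leg 2: γ = 4.63; τ_2 = 22.04/4.630 = 4.760 years.
Total proper time: τ_1 + 4.760 = 26.18, so τ_1 = 26.18 − 4.760 = 21.42 years.
γ_1 = 40.78/21.42 = 1.904; β = √(1 − 1/γ²) = √0.7241.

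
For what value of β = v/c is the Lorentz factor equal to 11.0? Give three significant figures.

β = √(1 − 1/γ²) = √(1 − 1/11.0²) = √(1 − 0.008264) = √0.9917

β = 0.996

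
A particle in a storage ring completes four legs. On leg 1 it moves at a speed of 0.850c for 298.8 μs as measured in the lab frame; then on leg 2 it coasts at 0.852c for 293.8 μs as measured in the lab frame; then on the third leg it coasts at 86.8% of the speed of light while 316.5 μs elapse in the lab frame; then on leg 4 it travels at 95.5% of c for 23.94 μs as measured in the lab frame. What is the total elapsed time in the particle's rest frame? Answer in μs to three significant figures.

τ = 475 μs

Leg 1: γ = 1/√(1 − 0.850²) = 1/√0.2775 = 1.898; τ_1 = 298.8/1.898 = 157.4 μs.
Leg 2: γ = 1/√(1 − 0.852²) = 1/√0.2741 = 1.910; τ_2 = 293.8/1.910 = 153.8 μs.
Leg 3: β = 0.868; γ = 1/√(1 − 0.868²) = 1/√0.2466 = 2.014; τ_3 = 316.5/2.014 = 157.2 μs.
Leg 4: β = 0.955; γ = 1/√(1 − 0.955²) = 1/√0.08798 = 3.371; τ_4 = 23.94/3.371 = 7.101 μs.
Total: 157.4 + 153.8 + 157.2 + 7.101 μs.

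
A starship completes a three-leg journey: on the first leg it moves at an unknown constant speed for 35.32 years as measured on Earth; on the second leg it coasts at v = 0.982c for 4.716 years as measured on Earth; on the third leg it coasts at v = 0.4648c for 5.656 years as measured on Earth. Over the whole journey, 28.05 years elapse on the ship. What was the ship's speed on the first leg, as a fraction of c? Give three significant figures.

β = 0.779

Leg 1: speed unknown; τ_1 = 35.32/γ_1.
Leg 2: γ = 1/√(1 − 0.982²) = 1/√0.03568 = 5.294; τ_2 = 4.716/5.294 = 0.8908 years.
Leg 3: γ = 1/√(1 − 0.4648²) = 1/√0.7840 = 1.129; τ_3 = 5.656/1.129 = 5.008 years.
Total proper time: τ_1 + 0.8908 + 5.008 = 28.05, so τ_1 = 28.05 − 5.899 = 22.15 years.
γ_1 = 35.32/22.15 = 1.594; β = √(1 − 1/γ²) = √0.6067.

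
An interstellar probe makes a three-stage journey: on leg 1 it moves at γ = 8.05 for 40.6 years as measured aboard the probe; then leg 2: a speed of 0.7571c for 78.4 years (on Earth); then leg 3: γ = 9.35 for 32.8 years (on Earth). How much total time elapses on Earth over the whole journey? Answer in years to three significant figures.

Δt = 438 years

Leg 1: γ = 8.05; Δt_1 = 8.050 × 40.6 = 326.8 years.
Leg 2: 78.4 years is already measured on Earth.
Leg 3: 32.8 years is already measured on Earth.
Total: 326.8 + 78.40 + 32.80 years.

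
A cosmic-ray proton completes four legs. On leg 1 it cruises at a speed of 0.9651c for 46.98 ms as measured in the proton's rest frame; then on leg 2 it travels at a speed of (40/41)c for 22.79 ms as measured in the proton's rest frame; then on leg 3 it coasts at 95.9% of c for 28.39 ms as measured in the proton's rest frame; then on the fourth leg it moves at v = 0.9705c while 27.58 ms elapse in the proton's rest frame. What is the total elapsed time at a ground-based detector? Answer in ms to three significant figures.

Δt = 498 ms

Leg 1: γ = 1/√(1 − 0.9651²) = 1/√0.06858 = 3.819; Δt_1 = 3.819 × 46.98 = 179.4 ms.
Leg 2: γ = 1/√(1 − (40/41)²) = 41/9 ≈ 4.556; Δt_2 = 4.556 × 22.79 = 103.8 ms.
Leg 3: β = 0.959; γ = 1/√(1 − 0.959²) = 1/√0.08032 = 3.529; Δt_3 = 3.529 × 28.39 = 100.2 ms.
Leg 4: γ = 1/√(1 − 0.9705²) = 1/√0.05813 = 4.148; Δt_4 = 4.148 × 27.58 = 114.4 ms.
Total: 179.4 + 103.8 + 100.2 + 114.4 ms.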